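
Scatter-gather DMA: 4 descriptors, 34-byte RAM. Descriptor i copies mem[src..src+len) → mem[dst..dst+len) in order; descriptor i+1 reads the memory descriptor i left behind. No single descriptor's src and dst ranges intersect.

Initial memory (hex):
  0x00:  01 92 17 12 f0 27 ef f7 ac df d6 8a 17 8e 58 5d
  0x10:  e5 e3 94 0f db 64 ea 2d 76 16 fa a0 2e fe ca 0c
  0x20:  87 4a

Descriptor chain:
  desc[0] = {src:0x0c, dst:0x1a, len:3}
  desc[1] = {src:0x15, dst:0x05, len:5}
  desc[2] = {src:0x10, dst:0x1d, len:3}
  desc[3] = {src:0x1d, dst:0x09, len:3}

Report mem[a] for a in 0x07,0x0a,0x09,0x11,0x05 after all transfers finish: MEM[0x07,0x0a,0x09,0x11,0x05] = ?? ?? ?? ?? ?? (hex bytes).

MEM[0x07,0x0a,0x09,0x11,0x05] = 2d e3 e5 e3 64

[0] 0x0c->0x1a len=3 : 17 8e 58
[1] 0x15->0x05 len=5 : 64 ea 2d 76 16
[2] 0x10->0x1d len=3 : e5 e3 94
[3] 0x1d->0x09 len=3 : e5 e3 94
query mem[0x07]=0x2d, mem[0x0a]=0xe3, mem[0x09]=0xe5, mem[0x11]=0xe3, mem[0x05]=0x64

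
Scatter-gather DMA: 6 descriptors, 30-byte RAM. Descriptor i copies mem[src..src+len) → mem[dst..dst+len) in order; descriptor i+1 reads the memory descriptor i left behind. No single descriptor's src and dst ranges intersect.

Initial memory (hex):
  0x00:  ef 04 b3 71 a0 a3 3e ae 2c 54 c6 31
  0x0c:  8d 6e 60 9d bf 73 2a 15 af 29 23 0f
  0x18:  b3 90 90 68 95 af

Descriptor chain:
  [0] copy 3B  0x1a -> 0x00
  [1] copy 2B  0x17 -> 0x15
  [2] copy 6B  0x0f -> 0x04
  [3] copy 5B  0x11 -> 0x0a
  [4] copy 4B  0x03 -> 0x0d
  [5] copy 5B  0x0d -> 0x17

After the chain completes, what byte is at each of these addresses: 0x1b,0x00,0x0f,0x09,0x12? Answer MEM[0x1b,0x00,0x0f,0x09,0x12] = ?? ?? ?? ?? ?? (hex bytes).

MEM[0x1b,0x00,0x0f,0x09,0x12] = 73 90 bf af 2a

  after D0: wrote 3B at 0x00 = 906895
  after D1: wrote 2B at 0x15 = 0fb3
  after D2: wrote 6B at 0x04 = 9dbf732a15af
  after D3: wrote 5B at 0x0a = 732a15af0f
  after D4: wrote 4B at 0x0d = 719dbf73
  after D5: wrote 5B at 0x17 = 719dbf7373
query mem[0x1b]=0x73, mem[0x00]=0x90, mem[0x0f]=0xbf, mem[0x09]=0xaf, mem[0x12]=0x2a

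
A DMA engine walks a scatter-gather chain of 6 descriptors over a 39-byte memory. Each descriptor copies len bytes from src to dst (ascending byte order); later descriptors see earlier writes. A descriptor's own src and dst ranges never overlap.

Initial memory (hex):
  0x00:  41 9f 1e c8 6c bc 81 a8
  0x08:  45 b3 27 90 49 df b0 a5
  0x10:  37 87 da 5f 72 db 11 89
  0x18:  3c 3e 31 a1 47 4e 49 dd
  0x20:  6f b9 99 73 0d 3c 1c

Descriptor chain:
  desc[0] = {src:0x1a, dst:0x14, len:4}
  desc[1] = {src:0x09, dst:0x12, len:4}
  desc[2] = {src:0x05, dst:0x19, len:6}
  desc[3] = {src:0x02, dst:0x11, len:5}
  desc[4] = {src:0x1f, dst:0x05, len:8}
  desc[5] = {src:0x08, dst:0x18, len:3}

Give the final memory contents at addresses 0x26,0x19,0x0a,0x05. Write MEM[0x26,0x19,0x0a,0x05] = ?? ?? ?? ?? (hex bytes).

[0] 0x1a->0x14 len=4 : 31 a1 47 4e
[1] 0x09->0x12 len=4 : b3 27 90 49
[2] 0x05->0x19 len=6 : bc 81 a8 45 b3 27
[3] 0x02->0x11 len=5 : 1e c8 6c bc 81
[4] 0x1f->0x05 len=8 : dd 6f b9 99 73 0d 3c 1c
[5] 0x08->0x18 len=3 : 99 73 0d
query mem[0x26]=0x1c, mem[0x19]=0x73, mem[0x0a]=0x0d, mem[0x05]=0xdd

MEM[0x26,0x19,0x0a,0x05] = 1c 73 0d dd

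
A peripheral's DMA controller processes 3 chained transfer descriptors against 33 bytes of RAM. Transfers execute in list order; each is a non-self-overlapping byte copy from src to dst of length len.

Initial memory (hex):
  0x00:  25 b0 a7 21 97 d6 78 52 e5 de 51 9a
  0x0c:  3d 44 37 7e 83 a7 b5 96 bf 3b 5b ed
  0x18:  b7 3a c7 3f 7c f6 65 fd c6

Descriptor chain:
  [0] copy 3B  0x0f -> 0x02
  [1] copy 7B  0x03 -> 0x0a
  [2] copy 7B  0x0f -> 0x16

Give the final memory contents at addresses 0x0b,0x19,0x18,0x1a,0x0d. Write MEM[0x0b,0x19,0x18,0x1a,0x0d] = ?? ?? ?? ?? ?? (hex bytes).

MEM[0x0b,0x19,0x18,0x1a,0x0d] = a7 b5 a7 96 78

[0] 0x0f->0x02 len=3 : 7e 83 a7
[1] 0x03->0x0a len=7 : 83 a7 d6 78 52 e5 de
[2] 0x0f->0x16 len=7 : e5 de a7 b5 96 bf 3b
query mem[0x0b]=0xa7, mem[0x19]=0xb5, mem[0x18]=0xa7, mem[0x1a]=0x96, mem[0x0d]=0x78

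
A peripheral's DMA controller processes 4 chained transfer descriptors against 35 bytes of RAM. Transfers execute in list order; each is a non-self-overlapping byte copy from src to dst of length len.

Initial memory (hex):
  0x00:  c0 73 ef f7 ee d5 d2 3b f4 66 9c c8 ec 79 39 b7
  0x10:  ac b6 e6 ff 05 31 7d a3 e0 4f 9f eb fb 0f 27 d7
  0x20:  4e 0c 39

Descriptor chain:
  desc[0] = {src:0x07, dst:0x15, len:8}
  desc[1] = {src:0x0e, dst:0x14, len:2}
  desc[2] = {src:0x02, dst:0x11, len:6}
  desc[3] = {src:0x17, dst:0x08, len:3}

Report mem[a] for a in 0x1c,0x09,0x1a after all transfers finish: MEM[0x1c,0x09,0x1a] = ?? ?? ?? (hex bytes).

MEM[0x1c,0x09,0x1a] = 39 9c ec

D0: mem[0x15..0x1c] <- [3b f4 66 9c c8 ec 79 39]
D1: mem[0x14..0x15] <- [39 b7]
D2: mem[0x11..0x16] <- [ef f7 ee d5 d2 3b]
D3: mem[0x08..0x0a] <- [66 9c c8]
query mem[0x1c]=0x39, mem[0x09]=0x9c, mem[0x1a]=0xec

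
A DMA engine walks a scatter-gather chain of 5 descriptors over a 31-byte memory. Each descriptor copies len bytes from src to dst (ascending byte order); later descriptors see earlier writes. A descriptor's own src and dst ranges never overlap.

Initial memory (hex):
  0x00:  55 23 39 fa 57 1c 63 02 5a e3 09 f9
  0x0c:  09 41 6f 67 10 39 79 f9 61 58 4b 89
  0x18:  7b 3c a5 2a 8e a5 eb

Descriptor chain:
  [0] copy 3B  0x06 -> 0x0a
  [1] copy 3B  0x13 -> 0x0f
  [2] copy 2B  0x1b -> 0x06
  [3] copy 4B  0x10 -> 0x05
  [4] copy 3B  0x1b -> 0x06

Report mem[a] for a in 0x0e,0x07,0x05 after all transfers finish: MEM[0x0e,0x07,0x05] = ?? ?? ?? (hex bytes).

[0] 0x06->0x0a len=3 : 63 02 5a
[1] 0x13->0x0f len=3 : f9 61 58
[2] 0x1b->0x06 len=2 : 2a 8e
[3] 0x10->0x05 len=4 : 61 58 79 f9
[4] 0x1b->0x06 len=3 : 2a 8e a5
query mem[0x0e]=0x6f, mem[0x07]=0x8e, mem[0x05]=0x61

MEM[0x0e,0x07,0x05] = 6f 8e 61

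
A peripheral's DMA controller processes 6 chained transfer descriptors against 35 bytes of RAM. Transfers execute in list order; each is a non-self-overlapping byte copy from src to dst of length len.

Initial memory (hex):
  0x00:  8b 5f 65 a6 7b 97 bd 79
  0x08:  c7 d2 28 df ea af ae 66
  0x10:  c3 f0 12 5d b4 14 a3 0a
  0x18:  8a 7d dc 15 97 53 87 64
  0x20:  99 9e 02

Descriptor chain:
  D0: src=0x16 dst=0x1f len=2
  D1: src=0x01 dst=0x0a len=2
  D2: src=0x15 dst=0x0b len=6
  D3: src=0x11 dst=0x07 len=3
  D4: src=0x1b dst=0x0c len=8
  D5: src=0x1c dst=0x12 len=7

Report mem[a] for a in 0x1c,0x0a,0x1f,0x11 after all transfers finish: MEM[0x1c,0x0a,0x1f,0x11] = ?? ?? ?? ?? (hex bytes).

MEM[0x1c,0x0a,0x1f,0x11] = 97 5f a3 0a

#0 dst[0x1f+2] := {0xa3,0x0a}
#1 dst[0x0a+2] := {0x5f,0x65}
#2 dst[0x0b+6] := {0x14,0xa3,0x0a,0x8a,0x7d,0xdc}
#3 dst[0x07+3] := {0xf0,0x12,0x5d}
#4 dst[0x0c+8] := {0x15,0x97,0x53,0x87,0xa3,0x0a,0x9e,0x02}
#5 dst[0x12+7] := {0x97,0x53,0x87,0xa3,0x0a,0x9e,0x02}
query mem[0x1c]=0x97, mem[0x0a]=0x5f, mem[0x1f]=0xa3, mem[0x11]=0x0a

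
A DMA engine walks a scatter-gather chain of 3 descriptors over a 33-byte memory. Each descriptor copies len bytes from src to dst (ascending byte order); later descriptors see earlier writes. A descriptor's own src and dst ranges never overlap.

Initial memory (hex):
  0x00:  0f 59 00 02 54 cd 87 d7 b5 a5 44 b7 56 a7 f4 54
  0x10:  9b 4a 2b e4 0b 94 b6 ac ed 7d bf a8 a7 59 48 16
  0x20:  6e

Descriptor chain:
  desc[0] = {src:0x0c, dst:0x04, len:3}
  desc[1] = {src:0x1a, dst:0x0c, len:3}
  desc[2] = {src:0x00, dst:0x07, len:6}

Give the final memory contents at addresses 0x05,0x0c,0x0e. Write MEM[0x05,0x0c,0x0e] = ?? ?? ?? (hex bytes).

MEM[0x05,0x0c,0x0e] = a7 a7 a7

#0 dst[0x04+3] := {0x56,0xa7,0xf4}
#1 dst[0x0c+3] := {0xbf,0xa8,0xa7}
#2 dst[0x07+6] := {0x0f,0x59,0x00,0x02,0x56,0xa7}
query mem[0x05]=0xa7, mem[0x0c]=0xa7, mem[0x0e]=0xa7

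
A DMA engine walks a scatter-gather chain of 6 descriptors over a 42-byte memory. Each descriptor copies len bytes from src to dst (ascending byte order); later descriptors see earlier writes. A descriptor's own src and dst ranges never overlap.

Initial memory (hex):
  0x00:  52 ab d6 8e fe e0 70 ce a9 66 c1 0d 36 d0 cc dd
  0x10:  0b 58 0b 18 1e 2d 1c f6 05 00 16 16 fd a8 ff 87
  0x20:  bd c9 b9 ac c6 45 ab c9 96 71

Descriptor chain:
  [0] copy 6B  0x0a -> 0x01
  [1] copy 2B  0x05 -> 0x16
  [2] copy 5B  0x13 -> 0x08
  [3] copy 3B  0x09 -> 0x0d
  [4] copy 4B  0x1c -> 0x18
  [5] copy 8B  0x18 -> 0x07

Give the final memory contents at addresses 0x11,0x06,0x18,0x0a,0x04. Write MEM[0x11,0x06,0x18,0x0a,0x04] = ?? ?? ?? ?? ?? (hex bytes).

MEM[0x11,0x06,0x18,0x0a,0x04] = 58 dd fd 87 d0

#0 dst[0x01+6] := {0xc1,0x0d,0x36,0xd0,0xcc,0xdd}
#1 dst[0x16+2] := {0xcc,0xdd}
#2 dst[0x08+5] := {0x18,0x1e,0x2d,0xcc,0xdd}
#3 dst[0x0d+3] := {0x1e,0x2d,0xcc}
#4 dst[0x18+4] := {0xfd,0xa8,0xff,0x87}
#5 dst[0x07+8] := {0xfd,0xa8,0xff,0x87,0xfd,0xa8,0xff,0x87}
query mem[0x11]=0x58, mem[0x06]=0xdd, mem[0x18]=0xfd, mem[0x0a]=0x87, mem[0x04]=0xd0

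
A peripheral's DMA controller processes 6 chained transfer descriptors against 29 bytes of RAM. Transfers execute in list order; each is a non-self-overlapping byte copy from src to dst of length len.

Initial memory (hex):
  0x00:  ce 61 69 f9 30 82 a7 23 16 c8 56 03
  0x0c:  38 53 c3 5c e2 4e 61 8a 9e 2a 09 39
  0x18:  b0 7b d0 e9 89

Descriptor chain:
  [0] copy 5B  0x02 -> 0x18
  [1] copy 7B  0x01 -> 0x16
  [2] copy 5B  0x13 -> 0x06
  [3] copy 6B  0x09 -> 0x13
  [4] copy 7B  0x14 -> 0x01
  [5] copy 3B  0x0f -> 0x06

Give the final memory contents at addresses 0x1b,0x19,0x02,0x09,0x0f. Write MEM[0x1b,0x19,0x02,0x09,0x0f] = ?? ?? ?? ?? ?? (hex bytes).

MEM[0x1b,0x19,0x02,0x09,0x0f] = a7 30 03 61 5c

  after D0: wrote 5B at 0x18 = 69f93082a7
  after D1: wrote 7B at 0x16 = 6169f93082a723
  after D2: wrote 5B at 0x06 = 8a9e2a6169
  after D3: wrote 6B at 0x13 = 6169033853c3
  after D4: wrote 7B at 0x01 = 69033853c33082
  after D5: wrote 3B at 0x06 = 5ce24e
query mem[0x1b]=0xa7, mem[0x19]=0x30, mem[0x02]=0x03, mem[0x09]=0x61, mem[0x0f]=0x5c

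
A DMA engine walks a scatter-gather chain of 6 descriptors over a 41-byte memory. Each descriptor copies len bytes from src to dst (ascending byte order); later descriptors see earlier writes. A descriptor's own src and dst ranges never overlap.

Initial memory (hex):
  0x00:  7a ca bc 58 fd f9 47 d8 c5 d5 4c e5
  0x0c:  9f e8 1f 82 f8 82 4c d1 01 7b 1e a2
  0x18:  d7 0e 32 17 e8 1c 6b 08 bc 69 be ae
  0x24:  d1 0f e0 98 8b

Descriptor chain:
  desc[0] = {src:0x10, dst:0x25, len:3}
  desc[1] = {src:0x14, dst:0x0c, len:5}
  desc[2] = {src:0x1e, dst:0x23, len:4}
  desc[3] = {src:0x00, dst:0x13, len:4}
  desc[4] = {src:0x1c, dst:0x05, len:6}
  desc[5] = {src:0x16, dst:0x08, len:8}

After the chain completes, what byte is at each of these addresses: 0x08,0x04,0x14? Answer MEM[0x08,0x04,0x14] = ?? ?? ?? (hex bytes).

MEM[0x08,0x04,0x14] = 58 fd ca

[0] 0x10->0x25 len=3 : f8 82 4c
[1] 0x14->0x0c len=5 : 01 7b 1e a2 d7
[2] 0x1e->0x23 len=4 : 6b 08 bc 69
[3] 0x00->0x13 len=4 : 7a ca bc 58
[4] 0x1c->0x05 len=6 : e8 1c 6b 08 bc 69
[5] 0x16->0x08 len=8 : 58 a2 d7 0e 32 17 e8 1c
query mem[0x08]=0x58, mem[0x04]=0xfd, mem[0x14]=0xca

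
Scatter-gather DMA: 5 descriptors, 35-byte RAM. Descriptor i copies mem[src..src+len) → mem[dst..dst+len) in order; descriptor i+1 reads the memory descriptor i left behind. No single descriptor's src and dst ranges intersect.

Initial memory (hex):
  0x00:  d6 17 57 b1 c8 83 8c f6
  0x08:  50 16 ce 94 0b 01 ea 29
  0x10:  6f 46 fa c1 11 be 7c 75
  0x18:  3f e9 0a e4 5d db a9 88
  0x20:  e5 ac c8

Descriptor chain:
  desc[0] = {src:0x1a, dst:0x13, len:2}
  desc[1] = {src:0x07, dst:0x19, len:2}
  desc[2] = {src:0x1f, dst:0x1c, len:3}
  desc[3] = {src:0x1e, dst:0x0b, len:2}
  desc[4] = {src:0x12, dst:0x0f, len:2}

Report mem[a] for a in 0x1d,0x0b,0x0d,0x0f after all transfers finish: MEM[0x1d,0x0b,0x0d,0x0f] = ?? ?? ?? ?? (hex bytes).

MEM[0x1d,0x0b,0x0d,0x0f] = e5 ac 01 fa

[0] 0x1a->0x13 len=2 : 0a e4
[1] 0x07->0x19 len=2 : f6 50
[2] 0x1f->0x1c len=3 : 88 e5 ac
[3] 0x1e->0x0b len=2 : ac 88
[4] 0x12->0x0f len=2 : fa 0a
query mem[0x1d]=0xe5, mem[0x0b]=0xac, mem[0x0d]=0x01, mem[0x0f]=0xfa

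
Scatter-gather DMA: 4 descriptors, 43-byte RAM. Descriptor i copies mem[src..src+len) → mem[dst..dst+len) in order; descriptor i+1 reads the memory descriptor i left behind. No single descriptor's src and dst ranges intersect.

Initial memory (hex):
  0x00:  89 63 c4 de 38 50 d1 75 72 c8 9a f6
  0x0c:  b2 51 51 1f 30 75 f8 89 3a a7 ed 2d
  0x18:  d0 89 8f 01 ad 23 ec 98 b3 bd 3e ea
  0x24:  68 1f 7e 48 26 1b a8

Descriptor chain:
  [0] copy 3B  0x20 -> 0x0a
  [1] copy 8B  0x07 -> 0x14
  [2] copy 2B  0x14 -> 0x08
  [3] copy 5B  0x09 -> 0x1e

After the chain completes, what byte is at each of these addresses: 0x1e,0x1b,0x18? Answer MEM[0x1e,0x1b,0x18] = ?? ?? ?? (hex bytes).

MEM[0x1e,0x1b,0x18] = 72 51 bd

D0: mem[0x0a..0x0c] <- [b3 bd 3e]
D1: mem[0x14..0x1b] <- [75 72 c8 b3 bd 3e 51 51]
D2: mem[0x08..0x09] <- [75 72]
D3: mem[0x1e..0x22] <- [72 b3 bd 3e 51]
query mem[0x1e]=0x72, mem[0x1b]=0x51, mem[0x18]=0xbd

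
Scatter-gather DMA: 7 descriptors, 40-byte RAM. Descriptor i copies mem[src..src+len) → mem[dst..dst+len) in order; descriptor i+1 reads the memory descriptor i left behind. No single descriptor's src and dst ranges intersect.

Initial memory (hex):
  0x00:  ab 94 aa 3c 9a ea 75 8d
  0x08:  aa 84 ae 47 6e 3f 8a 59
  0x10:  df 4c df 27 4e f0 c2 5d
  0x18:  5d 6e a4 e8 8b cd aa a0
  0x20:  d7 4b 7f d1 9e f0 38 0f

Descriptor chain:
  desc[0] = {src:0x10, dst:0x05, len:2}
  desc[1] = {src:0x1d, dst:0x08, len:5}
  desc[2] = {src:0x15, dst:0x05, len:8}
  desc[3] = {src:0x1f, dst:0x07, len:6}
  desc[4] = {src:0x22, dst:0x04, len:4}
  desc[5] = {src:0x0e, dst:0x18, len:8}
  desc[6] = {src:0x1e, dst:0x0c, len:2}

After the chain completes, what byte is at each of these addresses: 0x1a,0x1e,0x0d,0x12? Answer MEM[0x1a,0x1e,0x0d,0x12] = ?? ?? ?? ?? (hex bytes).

  after D0: wrote 2B at 0x05 = df4c
  after D1: wrote 5B at 0x08 = cdaaa0d74b
  after D2: wrote 8B at 0x05 = f0c25d5d6ea4e88b
  after D3: wrote 6B at 0x07 = a0d74b7fd19e
  after D4: wrote 4B at 0x04 = 7fd19ef0
  after D5: wrote 8B at 0x18 = 8a59df4cdf274ef0
  after D6: wrote 2B at 0x0c = 4ef0
query mem[0x1a]=0xdf, mem[0x1e]=0x4e, mem[0x0d]=0xf0, mem[0x12]=0xdf

MEM[0x1a,0x1e,0x0d,0x12] = df 4e f0 df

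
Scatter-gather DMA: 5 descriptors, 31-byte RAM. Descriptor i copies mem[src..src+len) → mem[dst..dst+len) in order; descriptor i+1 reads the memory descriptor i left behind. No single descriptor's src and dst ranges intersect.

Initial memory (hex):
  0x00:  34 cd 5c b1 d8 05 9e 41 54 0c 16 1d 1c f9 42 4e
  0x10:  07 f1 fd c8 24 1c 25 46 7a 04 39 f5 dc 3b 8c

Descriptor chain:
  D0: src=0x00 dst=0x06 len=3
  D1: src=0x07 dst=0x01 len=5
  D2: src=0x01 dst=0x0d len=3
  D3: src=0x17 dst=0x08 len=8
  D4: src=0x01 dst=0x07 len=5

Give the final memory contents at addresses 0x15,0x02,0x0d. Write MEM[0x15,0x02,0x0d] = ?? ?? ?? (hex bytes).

MEM[0x15,0x02,0x0d] = 1c 5c dc

D0: mem[0x06..0x08] <- [34 cd 5c]
D1: mem[0x01..0x05] <- [cd 5c 0c 16 1d]
D2: mem[0x0d..0x0f] <- [cd 5c 0c]
D3: mem[0x08..0x0f] <- [46 7a 04 39 f5 dc 3b 8c]
D4: mem[0x07..0x0b] <- [cd 5c 0c 16 1d]
query mem[0x15]=0x1c, mem[0x02]=0x5c, mem[0x0d]=0xdc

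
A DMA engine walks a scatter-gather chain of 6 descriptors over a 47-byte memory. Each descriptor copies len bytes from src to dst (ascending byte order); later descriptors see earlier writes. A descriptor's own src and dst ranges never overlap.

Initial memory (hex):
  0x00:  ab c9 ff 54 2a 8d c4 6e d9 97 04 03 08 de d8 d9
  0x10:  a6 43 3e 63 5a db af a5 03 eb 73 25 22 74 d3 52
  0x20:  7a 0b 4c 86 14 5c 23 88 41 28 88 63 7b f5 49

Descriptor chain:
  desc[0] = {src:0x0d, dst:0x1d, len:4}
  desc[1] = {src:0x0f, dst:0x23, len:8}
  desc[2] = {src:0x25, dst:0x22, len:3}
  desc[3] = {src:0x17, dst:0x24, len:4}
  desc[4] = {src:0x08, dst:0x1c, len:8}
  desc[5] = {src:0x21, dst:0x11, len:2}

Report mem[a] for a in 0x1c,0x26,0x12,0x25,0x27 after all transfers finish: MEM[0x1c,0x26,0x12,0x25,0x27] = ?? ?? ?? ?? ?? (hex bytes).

MEM[0x1c,0x26,0x12,0x25,0x27] = d9 eb d8 03 73

[0] 0x0d->0x1d len=4 : de d8 d9 a6
[1] 0x0f->0x23 len=8 : d9 a6 43 3e 63 5a db af
[2] 0x25->0x22 len=3 : 43 3e 63
[3] 0x17->0x24 len=4 : a5 03 eb 73
[4] 0x08->0x1c len=8 : d9 97 04 03 08 de d8 d9
[5] 0x21->0x11 len=2 : de d8
query mem[0x1c]=0xd9, mem[0x26]=0xeb, mem[0x12]=0xd8, mem[0x25]=0x03, mem[0x27]=0x73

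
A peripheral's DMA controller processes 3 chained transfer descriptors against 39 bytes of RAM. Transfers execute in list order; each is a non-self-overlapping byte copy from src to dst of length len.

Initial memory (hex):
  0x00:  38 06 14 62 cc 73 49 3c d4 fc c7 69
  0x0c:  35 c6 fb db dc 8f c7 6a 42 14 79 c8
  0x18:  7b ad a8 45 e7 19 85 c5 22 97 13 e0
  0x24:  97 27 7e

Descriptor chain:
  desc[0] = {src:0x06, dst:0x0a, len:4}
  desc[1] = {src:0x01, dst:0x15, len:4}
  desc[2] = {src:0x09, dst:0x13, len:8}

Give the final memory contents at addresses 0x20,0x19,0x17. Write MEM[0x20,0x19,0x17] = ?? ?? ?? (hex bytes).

D0: mem[0x0a..0x0d] <- [49 3c d4 fc]
D1: mem[0x15..0x18] <- [06 14 62 cc]
D2: mem[0x13..0x1a] <- [fc 49 3c d4 fc fb db dc]
query mem[0x20]=0x22, mem[0x19]=0xdb, mem[0x17]=0xfc

MEM[0x20,0x19,0x17] = 22 db fc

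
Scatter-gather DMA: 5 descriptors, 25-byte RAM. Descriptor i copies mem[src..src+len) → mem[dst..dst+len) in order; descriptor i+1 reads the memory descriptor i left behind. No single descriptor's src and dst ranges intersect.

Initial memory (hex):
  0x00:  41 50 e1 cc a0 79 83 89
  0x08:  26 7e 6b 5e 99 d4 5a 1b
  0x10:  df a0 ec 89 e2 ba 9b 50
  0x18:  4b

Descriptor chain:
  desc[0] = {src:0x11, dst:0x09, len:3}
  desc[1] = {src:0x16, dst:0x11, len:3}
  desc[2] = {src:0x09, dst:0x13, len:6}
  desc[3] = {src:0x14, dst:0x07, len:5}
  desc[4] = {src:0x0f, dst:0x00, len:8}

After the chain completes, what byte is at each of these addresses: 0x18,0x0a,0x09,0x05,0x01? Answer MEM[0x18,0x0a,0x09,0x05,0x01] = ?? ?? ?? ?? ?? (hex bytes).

MEM[0x18,0x0a,0x09,0x05,0x01] = 5a d4 99 ec df

#0 dst[0x09+3] := {0xa0,0xec,0x89}
#1 dst[0x11+3] := {0x9b,0x50,0x4b}
#2 dst[0x13+6] := {0xa0,0xec,0x89,0x99,0xd4,0x5a}
#3 dst[0x07+5] := {0xec,0x89,0x99,0xd4,0x5a}
#4 dst[0x00+8] := {0x1b,0xdf,0x9b,0x50,0xa0,0xec,0x89,0x99}
query mem[0x18]=0x5a, mem[0x0a]=0xd4, mem[0x09]=0x99, mem[0x05]=0xec, mem[0x01]=0xdf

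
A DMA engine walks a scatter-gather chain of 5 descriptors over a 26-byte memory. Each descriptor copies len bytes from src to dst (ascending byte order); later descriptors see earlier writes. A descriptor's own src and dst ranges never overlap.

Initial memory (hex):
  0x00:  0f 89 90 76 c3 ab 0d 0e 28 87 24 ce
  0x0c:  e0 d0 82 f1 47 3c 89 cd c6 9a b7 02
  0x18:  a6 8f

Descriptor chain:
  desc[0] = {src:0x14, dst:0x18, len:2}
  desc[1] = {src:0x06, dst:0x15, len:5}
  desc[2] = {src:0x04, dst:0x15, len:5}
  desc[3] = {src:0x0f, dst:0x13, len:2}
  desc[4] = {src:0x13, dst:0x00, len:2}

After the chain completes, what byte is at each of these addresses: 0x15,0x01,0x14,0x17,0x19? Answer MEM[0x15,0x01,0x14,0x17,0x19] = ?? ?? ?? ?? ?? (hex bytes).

  after D0: wrote 2B at 0x18 = c69a
  after D1: wrote 5B at 0x15 = 0d0e288724
  after D2: wrote 5B at 0x15 = c3ab0d0e28
  after D3: wrote 2B at 0x13 = f147
  after D4: wrote 2B at 0x00 = f147
query mem[0x15]=0xc3, mem[0x01]=0x47, mem[0x14]=0x47, mem[0x17]=0x0d, mem[0x19]=0x28

MEM[0x15,0x01,0x14,0x17,0x19] = c3 47 47 0d 28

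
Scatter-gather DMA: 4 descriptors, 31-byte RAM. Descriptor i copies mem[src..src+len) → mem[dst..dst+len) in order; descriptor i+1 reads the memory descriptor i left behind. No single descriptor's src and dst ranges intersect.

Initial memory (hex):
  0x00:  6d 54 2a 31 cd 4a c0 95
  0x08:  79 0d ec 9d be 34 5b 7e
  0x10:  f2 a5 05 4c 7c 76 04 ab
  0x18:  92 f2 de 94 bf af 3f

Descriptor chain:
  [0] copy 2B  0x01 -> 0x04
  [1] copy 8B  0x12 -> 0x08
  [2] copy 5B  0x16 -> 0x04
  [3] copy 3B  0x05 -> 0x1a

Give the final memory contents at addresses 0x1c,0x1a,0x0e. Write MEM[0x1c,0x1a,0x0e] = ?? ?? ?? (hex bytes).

#0 dst[0x04+2] := {0x54,0x2a}
#1 dst[0x08+8] := {0x05,0x4c,0x7c,0x76,0x04,0xab,0x92,0xf2}
#2 dst[0x04+5] := {0x04,0xab,0x92,0xf2,0xde}
#3 dst[0x1a+3] := {0xab,0x92,0xf2}
query mem[0x1c]=0xf2, mem[0x1a]=0xab, mem[0x0e]=0x92

MEM[0x1c,0x1a,0x0e] = f2 ab 92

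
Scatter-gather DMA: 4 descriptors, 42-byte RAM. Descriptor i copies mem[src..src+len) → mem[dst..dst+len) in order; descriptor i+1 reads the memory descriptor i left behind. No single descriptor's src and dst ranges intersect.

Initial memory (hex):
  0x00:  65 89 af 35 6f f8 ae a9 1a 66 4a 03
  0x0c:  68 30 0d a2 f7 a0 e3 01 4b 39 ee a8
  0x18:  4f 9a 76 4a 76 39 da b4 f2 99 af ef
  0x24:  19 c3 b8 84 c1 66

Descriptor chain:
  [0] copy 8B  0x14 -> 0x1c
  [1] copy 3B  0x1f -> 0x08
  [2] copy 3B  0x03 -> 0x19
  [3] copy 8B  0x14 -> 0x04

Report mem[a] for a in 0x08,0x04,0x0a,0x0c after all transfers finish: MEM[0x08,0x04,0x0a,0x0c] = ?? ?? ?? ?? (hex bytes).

D0: mem[0x1c..0x23] <- [4b 39 ee a8 4f 9a 76 4a]
D1: mem[0x08..0x0a] <- [a8 4f 9a]
D2: mem[0x19..0x1b] <- [35 6f f8]
D3: mem[0x04..0x0b] <- [4b 39 ee a8 4f 35 6f f8]
query mem[0x08]=0x4f, mem[0x04]=0x4b, mem[0x0a]=0x6f, mem[0x0c]=0x68

MEM[0x08,0x04,0x0a,0x0c] = 4f 4b 6f 68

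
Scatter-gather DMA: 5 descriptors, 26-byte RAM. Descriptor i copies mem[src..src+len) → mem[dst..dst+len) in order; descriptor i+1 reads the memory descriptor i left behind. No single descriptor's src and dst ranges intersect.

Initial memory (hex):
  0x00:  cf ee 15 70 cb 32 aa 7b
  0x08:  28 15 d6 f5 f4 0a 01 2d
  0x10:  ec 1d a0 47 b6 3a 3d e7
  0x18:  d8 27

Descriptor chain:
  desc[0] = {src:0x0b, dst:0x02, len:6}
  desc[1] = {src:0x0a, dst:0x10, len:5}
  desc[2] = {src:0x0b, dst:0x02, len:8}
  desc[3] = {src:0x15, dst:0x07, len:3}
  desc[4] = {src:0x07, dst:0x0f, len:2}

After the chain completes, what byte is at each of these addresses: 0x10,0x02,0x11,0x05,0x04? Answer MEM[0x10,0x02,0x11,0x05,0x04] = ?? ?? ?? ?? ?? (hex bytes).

[0] 0x0b->0x02 len=6 : f5 f4 0a 01 2d ec
[1] 0x0a->0x10 len=5 : d6 f5 f4 0a 01
[2] 0x0b->0x02 len=8 : f5 f4 0a 01 2d d6 f5 f4
[3] 0x15->0x07 len=3 : 3a 3d e7
[4] 0x07->0x0f len=2 : 3a 3d
query mem[0x10]=0x3d, mem[0x02]=0xf5, mem[0x11]=0xf5, mem[0x05]=0x01, mem[0x04]=0x0a

MEM[0x10,0x02,0x11,0x05,0x04] = 3d f5 f5 01 0a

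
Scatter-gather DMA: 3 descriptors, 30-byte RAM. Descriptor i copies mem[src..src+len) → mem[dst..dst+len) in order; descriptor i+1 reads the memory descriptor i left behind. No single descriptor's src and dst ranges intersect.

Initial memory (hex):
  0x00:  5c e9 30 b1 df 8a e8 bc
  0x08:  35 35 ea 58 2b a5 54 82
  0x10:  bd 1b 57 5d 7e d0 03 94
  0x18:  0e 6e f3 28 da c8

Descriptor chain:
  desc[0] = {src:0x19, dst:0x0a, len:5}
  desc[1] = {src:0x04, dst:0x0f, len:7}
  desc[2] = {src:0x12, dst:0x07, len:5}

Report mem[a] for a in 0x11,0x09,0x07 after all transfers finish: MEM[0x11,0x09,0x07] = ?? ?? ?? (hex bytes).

[0] 0x19->0x0a len=5 : 6e f3 28 da c8
[1] 0x04->0x0f len=7 : df 8a e8 bc 35 35 6e
[2] 0x12->0x07 len=5 : bc 35 35 6e 03
query mem[0x11]=0xe8, mem[0x09]=0x35, mem[0x07]=0xbc

MEM[0x11,0x09,0x07] = e8 35 bc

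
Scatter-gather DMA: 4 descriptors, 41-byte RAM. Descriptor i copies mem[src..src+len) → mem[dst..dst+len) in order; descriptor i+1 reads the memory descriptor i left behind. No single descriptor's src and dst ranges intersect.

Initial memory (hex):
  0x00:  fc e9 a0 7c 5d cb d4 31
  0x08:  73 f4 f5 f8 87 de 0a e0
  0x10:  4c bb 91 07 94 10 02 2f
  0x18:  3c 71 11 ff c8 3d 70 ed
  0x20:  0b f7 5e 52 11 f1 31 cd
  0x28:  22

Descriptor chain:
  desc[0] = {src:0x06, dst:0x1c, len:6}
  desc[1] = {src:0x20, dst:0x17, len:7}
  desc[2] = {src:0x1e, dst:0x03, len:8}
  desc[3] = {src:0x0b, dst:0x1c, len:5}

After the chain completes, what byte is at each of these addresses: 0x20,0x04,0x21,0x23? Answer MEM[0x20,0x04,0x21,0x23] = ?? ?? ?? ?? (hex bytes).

MEM[0x20,0x04,0x21,0x23] = e0 f4 f8 52

#0 dst[0x1c+6] := {0xd4,0x31,0x73,0xf4,0xf5,0xf8}
#1 dst[0x17+7] := {0xf5,0xf8,0x5e,0x52,0x11,0xf1,0x31}
#2 dst[0x03+8] := {0x73,0xf4,0xf5,0xf8,0x5e,0x52,0x11,0xf1}
#3 dst[0x1c+5] := {0xf8,0x87,0xde,0x0a,0xe0}
query mem[0x20]=0xe0, mem[0x04]=0xf4, mem[0x21]=0xf8, mem[0x23]=0x52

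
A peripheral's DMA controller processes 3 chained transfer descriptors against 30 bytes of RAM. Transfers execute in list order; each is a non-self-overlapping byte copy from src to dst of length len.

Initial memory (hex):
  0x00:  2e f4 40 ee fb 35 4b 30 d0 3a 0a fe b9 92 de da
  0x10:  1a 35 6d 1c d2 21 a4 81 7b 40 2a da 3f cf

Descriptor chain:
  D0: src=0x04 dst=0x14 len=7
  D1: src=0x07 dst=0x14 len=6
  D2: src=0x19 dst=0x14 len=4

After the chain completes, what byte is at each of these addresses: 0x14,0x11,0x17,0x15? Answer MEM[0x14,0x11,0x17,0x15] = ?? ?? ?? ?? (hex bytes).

MEM[0x14,0x11,0x17,0x15] = b9 35 3f 0a

[0] 0x04->0x14 len=7 : fb 35 4b 30 d0 3a 0a
[1] 0x07->0x14 len=6 : 30 d0 3a 0a fe b9
[2] 0x19->0x14 len=4 : b9 0a da 3f
query mem[0x14]=0xb9, mem[0x11]=0x35, mem[0x17]=0x3f, mem[0x15]=0x0a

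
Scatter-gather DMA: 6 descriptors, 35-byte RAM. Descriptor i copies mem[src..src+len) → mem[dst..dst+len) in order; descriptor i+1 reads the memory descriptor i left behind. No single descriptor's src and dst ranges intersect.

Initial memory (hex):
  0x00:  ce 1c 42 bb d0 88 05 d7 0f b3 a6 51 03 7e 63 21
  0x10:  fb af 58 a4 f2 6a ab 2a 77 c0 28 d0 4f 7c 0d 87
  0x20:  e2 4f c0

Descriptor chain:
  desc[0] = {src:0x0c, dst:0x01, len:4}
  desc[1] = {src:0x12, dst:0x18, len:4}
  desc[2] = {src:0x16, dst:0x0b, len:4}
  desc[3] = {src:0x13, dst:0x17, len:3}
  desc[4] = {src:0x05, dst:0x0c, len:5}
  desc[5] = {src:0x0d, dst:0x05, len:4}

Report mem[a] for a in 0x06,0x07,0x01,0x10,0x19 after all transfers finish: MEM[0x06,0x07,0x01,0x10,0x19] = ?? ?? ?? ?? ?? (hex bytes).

MEM[0x06,0x07,0x01,0x10,0x19] = d7 0f 03 b3 6a

#0 dst[0x01+4] := {0x03,0x7e,0x63,0x21}
#1 dst[0x18+4] := {0x58,0xa4,0xf2,0x6a}
#2 dst[0x0b+4] := {0xab,0x2a,0x58,0xa4}
#3 dst[0x17+3] := {0xa4,0xf2,0x6a}
#4 dst[0x0c+5] := {0x88,0x05,0xd7,0x0f,0xb3}
#5 dst[0x05+4] := {0x05,0xd7,0x0f,0xb3}
query mem[0x06]=0xd7, mem[0x07]=0x0f, mem[0x01]=0x03, mem[0x10]=0xb3, mem[0x19]=0x6a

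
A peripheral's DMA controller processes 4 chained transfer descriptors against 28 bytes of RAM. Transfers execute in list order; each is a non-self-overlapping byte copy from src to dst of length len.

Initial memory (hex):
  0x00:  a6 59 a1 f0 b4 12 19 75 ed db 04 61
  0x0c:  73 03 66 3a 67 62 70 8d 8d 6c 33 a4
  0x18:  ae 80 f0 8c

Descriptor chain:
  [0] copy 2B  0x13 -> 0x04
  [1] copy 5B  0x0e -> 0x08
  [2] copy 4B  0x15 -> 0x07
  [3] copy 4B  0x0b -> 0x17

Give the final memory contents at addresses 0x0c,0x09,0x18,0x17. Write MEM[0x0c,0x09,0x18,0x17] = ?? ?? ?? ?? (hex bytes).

MEM[0x0c,0x09,0x18,0x17] = 70 a4 70 62

D0: mem[0x04..0x05] <- [8d 8d]
D1: mem[0x08..0x0c] <- [66 3a 67 62 70]
D2: mem[0x07..0x0a] <- [6c 33 a4 ae]
D3: mem[0x17..0x1a] <- [62 70 03 66]
query mem[0x0c]=0x70, mem[0x09]=0xa4, mem[0x18]=0x70, mem[0x17]=0x62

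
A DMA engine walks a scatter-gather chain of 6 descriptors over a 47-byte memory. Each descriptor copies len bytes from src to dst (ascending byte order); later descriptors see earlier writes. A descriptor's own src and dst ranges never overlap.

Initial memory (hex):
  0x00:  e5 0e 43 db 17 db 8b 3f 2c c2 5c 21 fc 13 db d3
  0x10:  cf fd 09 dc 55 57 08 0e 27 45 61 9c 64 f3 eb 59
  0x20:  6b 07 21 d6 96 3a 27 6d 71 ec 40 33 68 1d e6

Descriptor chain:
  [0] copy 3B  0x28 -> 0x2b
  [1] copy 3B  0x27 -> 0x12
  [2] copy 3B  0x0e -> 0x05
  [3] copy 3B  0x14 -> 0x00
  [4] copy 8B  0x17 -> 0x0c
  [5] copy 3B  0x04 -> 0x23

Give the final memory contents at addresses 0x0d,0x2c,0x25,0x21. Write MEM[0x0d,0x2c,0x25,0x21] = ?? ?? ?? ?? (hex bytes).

  after D0: wrote 3B at 0x2b = 71ec40
  after D1: wrote 3B at 0x12 = 6d71ec
  after D2: wrote 3B at 0x05 = dbd3cf
  after D3: wrote 3B at 0x00 = ec5708
  after D4: wrote 8B at 0x0c = 0e2745619c64f3eb
  after D5: wrote 3B at 0x23 = 17dbd3
query mem[0x0d]=0x27, mem[0x2c]=0xec, mem[0x25]=0xd3, mem[0x21]=0x07

MEM[0x0d,0x2c,0x25,0x21] = 27 ec d3 07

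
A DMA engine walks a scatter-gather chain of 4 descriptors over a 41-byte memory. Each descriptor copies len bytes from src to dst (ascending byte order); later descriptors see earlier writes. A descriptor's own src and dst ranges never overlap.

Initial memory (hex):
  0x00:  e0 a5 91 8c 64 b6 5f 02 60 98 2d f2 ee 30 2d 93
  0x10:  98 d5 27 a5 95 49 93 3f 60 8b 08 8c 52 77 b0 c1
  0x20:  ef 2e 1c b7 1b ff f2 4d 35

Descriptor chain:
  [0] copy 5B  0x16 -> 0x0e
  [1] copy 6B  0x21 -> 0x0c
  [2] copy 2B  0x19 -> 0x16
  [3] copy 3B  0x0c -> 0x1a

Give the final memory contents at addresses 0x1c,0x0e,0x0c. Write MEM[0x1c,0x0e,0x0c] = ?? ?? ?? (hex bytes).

  after D0: wrote 5B at 0x0e = 933f608b08
  after D1: wrote 6B at 0x0c = 2e1cb71bfff2
  after D2: wrote 2B at 0x16 = 8b08
  after D3: wrote 3B at 0x1a = 2e1cb7
query mem[0x1c]=0xb7, mem[0x0e]=0xb7, mem[0x0c]=0x2e

MEM[0x1c,0x0e,0x0c] = b7 b7 2e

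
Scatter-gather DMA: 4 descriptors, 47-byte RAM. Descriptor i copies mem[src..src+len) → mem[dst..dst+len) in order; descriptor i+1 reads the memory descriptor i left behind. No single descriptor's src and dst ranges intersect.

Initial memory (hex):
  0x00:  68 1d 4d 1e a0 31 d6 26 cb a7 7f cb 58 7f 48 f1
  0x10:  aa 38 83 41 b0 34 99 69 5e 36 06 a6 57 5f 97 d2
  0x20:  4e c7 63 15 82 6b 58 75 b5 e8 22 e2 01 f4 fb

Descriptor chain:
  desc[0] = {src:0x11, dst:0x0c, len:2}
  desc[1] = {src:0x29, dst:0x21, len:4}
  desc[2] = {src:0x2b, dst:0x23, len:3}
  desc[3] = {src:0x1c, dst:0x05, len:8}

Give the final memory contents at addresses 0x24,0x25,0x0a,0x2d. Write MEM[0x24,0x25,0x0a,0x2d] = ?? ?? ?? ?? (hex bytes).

MEM[0x24,0x25,0x0a,0x2d] = 01 f4 e8 f4

#0 dst[0x0c+2] := {0x38,0x83}
#1 dst[0x21+4] := {0xe8,0x22,0xe2,0x01}
#2 dst[0x23+3] := {0xe2,0x01,0xf4}
#3 dst[0x05+8] := {0x57,0x5f,0x97,0xd2,0x4e,0xe8,0x22,0xe2}
query mem[0x24]=0x01, mem[0x25]=0xf4, mem[0x0a]=0xe8, mem[0x2d]=0xf4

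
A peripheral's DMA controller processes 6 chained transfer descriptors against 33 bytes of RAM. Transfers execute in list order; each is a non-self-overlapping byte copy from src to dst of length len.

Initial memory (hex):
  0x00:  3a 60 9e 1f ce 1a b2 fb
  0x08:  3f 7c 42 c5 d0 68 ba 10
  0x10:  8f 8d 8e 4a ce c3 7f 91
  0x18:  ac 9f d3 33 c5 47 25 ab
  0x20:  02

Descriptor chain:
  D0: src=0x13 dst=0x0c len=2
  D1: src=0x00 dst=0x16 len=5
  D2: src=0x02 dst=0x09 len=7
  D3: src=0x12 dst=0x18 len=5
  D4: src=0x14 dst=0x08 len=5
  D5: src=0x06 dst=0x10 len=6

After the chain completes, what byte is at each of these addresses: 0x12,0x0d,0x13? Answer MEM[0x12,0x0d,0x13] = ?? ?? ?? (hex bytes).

[0] 0x13->0x0c len=2 : 4a ce
[1] 0x00->0x16 len=5 : 3a 60 9e 1f ce
[2] 0x02->0x09 len=7 : 9e 1f ce 1a b2 fb 3f
[3] 0x12->0x18 len=5 : 8e 4a ce c3 3a
[4] 0x14->0x08 len=5 : ce c3 3a 60 8e
[5] 0x06->0x10 len=6 : b2 fb ce c3 3a 60
query mem[0x12]=0xce, mem[0x0d]=0xb2, mem[0x13]=0xc3

MEM[0x12,0x0d,0x13] = ce b2 c3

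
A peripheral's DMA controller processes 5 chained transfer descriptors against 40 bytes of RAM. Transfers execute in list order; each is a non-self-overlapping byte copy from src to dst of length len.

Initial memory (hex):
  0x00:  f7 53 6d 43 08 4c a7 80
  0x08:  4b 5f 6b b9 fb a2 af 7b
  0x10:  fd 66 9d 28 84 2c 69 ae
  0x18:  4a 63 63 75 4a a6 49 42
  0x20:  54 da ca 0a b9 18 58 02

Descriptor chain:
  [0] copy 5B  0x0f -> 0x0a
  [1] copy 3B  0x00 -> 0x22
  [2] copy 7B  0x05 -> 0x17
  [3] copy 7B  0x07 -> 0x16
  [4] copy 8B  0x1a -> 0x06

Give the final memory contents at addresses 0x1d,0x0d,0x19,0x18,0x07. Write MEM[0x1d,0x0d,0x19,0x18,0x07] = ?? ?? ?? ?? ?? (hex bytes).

MEM[0x1d,0x0d,0x19,0x18,0x07] = fd da 7b 5f 66

  after D0: wrote 5B at 0x0a = 7bfd669d28
  after D1: wrote 3B at 0x22 = f7536d
  after D2: wrote 7B at 0x17 = 4ca7804b5f7bfd
  after D3: wrote 7B at 0x16 = 804b5f7bfd669d
  after D4: wrote 8B at 0x06 = fd669dfd494254da
query mem[0x1d]=0xfd, mem[0x0d]=0xda, mem[0x19]=0x7b, mem[0x18]=0x5f, mem[0x07]=0x66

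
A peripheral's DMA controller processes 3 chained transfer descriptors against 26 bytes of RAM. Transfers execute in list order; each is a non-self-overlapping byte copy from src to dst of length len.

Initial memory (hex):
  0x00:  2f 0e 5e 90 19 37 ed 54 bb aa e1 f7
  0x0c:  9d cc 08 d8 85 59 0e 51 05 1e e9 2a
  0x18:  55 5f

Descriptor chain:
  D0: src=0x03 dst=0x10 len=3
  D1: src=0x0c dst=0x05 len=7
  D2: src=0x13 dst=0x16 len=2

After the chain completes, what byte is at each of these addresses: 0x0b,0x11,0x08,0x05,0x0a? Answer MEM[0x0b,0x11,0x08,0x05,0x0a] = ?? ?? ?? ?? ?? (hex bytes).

D0: mem[0x10..0x12] <- [90 19 37]
D1: mem[0x05..0x0b] <- [9d cc 08 d8 90 19 37]
D2: mem[0x16..0x17] <- [51 05]
query mem[0x0b]=0x37, mem[0x11]=0x19, mem[0x08]=0xd8, mem[0x05]=0x9d, mem[0x0a]=0x19

MEM[0x0b,0x11,0x08,0x05,0x0a] = 37 19 d8 9d 19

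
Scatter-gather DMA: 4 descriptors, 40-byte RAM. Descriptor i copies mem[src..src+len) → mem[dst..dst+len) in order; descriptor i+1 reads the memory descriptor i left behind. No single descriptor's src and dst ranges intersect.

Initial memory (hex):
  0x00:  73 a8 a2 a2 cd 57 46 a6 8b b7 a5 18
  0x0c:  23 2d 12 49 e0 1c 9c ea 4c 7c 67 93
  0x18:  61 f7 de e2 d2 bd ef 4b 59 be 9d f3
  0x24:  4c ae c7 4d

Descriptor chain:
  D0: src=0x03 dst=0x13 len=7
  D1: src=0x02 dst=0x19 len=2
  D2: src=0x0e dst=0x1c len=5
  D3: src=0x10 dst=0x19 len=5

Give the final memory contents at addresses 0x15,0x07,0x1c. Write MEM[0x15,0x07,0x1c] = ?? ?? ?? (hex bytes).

[0] 0x03->0x13 len=7 : a2 cd 57 46 a6 8b b7
[1] 0x02->0x19 len=2 : a2 a2
[2] 0x0e->0x1c len=5 : 12 49 e0 1c 9c
[3] 0x10->0x19 len=5 : e0 1c 9c a2 cd
query mem[0x15]=0x57, mem[0x07]=0xa6, mem[0x1c]=0xa2

MEM[0x15,0x07,0x1c] = 57 a6 a2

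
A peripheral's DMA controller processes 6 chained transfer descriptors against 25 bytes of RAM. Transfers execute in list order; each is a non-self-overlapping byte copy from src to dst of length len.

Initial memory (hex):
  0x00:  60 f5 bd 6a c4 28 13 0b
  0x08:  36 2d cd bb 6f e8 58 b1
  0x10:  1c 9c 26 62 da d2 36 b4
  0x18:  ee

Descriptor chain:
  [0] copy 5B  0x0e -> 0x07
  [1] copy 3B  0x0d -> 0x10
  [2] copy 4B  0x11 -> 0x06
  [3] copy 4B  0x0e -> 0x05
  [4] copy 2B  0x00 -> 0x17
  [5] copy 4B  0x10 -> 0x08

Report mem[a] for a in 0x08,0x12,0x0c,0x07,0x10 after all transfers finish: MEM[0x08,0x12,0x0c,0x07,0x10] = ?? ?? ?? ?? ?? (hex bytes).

#0 dst[0x07+5] := {0x58,0xb1,0x1c,0x9c,0x26}
#1 dst[0x10+3] := {0xe8,0x58,0xb1}
#2 dst[0x06+4] := {0x58,0xb1,0x62,0xda}
#3 dst[0x05+4] := {0x58,0xb1,0xe8,0x58}
#4 dst[0x17+2] := {0x60,0xf5}
#5 dst[0x08+4] := {0xe8,0x58,0xb1,0x62}
query mem[0x08]=0xe8, mem[0x12]=0xb1, mem[0x0c]=0x6f, mem[0x07]=0xe8, mem[0x10]=0xe8

MEM[0x08,0x12,0x0c,0x07,0x10] = e8 b1 6f e8 e8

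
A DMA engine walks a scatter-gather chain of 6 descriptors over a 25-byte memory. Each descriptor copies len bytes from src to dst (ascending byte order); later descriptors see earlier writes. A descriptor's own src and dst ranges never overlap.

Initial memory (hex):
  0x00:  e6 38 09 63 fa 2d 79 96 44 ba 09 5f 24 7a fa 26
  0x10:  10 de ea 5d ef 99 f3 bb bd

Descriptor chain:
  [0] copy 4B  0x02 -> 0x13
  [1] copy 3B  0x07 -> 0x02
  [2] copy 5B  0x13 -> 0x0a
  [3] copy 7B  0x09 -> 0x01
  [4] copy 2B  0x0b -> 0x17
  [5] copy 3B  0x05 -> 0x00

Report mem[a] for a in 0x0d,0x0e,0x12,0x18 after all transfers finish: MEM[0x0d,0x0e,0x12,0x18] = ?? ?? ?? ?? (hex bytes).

[0] 0x02->0x13 len=4 : 09 63 fa 2d
[1] 0x07->0x02 len=3 : 96 44 ba
[2] 0x13->0x0a len=5 : 09 63 fa 2d bb
[3] 0x09->0x01 len=7 : ba 09 63 fa 2d bb 26
[4] 0x0b->0x17 len=2 : 63 fa
[5] 0x05->0x00 len=3 : 2d bb 26
query mem[0x0d]=0x2d, mem[0x0e]=0xbb, mem[0x12]=0xea, mem[0x18]=0xfa

MEM[0x0d,0x0e,0x12,0x18] = 2d bb ea fa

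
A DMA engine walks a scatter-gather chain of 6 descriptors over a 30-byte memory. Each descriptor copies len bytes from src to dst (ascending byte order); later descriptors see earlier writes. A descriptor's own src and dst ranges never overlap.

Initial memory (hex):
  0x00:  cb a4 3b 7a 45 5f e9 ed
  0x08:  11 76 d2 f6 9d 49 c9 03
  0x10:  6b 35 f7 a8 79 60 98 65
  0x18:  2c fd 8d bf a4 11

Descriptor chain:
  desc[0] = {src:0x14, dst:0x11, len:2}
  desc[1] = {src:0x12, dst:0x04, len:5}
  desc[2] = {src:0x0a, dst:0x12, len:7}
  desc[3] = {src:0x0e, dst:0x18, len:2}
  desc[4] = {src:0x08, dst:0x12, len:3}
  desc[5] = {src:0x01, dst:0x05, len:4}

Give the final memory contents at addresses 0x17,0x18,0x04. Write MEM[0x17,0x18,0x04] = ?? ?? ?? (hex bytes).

MEM[0x17,0x18,0x04] = 03 c9 60

#0 dst[0x11+2] := {0x79,0x60}
#1 dst[0x04+5] := {0x60,0xa8,0x79,0x60,0x98}
#2 dst[0x12+7] := {0xd2,0xf6,0x9d,0x49,0xc9,0x03,0x6b}
#3 dst[0x18+2] := {0xc9,0x03}
#4 dst[0x12+3] := {0x98,0x76,0xd2}
#5 dst[0x05+4] := {0xa4,0x3b,0x7a,0x60}
query mem[0x17]=0x03, mem[0x18]=0xc9, mem[0x04]=0x60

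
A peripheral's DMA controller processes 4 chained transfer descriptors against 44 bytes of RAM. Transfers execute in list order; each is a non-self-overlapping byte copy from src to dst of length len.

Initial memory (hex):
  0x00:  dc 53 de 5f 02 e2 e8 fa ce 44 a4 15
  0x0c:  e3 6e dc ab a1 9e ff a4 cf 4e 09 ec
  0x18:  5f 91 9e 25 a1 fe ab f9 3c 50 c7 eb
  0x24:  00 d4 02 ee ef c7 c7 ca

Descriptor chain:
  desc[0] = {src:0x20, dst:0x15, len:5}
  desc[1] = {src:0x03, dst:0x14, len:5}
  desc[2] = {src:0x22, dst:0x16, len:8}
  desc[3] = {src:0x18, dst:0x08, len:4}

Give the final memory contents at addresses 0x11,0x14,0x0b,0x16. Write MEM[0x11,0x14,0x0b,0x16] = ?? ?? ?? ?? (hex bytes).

D0: mem[0x15..0x19] <- [3c 50 c7 eb 00]
D1: mem[0x14..0x18] <- [5f 02 e2 e8 fa]
D2: mem[0x16..0x1d] <- [c7 eb 00 d4 02 ee ef c7]
D3: mem[0x08..0x0b] <- [00 d4 02 ee]
query mem[0x11]=0x9e, mem[0x14]=0x5f, mem[0x0b]=0xee, mem[0x16]=0xc7

MEM[0x11,0x14,0x0b,0x16] = 9e 5f ee c7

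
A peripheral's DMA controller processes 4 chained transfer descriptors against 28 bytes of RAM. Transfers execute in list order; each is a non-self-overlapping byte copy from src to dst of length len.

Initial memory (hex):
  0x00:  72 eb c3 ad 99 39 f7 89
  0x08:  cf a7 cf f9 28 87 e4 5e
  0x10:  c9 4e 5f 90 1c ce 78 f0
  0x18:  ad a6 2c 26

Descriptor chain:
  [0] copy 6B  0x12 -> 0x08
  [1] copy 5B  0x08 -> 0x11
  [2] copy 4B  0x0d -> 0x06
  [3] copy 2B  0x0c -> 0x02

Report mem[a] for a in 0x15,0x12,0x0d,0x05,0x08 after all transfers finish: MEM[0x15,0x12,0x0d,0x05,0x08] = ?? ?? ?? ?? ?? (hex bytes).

D0: mem[0x08..0x0d] <- [5f 90 1c ce 78 f0]
D1: mem[0x11..0x15] <- [5f 90 1c ce 78]
D2: mem[0x06..0x09] <- [f0 e4 5e c9]
D3: mem[0x02..0x03] <- [78 f0]
query mem[0x15]=0x78, mem[0x12]=0x90, mem[0x0d]=0xf0, mem[0x05]=0x39, mem[0x08]=0x5e

MEM[0x15,0x12,0x0d,0x05,0x08] = 78 90 f0 39 5e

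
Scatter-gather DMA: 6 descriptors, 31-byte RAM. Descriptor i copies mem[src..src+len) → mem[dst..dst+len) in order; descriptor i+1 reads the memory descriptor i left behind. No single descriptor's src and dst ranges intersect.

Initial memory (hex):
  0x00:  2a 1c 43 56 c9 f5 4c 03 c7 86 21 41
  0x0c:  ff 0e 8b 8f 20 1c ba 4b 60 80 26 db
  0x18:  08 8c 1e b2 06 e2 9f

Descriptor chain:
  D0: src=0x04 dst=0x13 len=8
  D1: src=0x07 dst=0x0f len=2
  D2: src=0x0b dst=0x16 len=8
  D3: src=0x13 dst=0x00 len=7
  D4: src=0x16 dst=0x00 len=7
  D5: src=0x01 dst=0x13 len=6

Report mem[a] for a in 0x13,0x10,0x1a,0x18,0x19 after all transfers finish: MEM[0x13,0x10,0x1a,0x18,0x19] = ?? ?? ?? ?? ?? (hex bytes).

MEM[0x13,0x10,0x1a,0x18,0x19] = ff c7 03 1c 8b

#0 dst[0x13+8] := {0xc9,0xf5,0x4c,0x03,0xc7,0x86,0x21,0x41}
#1 dst[0x0f+2] := {0x03,0xc7}
#2 dst[0x16+8] := {0x41,0xff,0x0e,0x8b,0x03,0xc7,0x1c,0xba}
#3 dst[0x00+7] := {0xc9,0xf5,0x4c,0x41,0xff,0x0e,0x8b}
#4 dst[0x00+7] := {0x41,0xff,0x0e,0x8b,0x03,0xc7,0x1c}
#5 dst[0x13+6] := {0xff,0x0e,0x8b,0x03,0xc7,0x1c}
query mem[0x13]=0xff, mem[0x10]=0xc7, mem[0x1a]=0x03, mem[0x18]=0x1c, mem[0x19]=0x8b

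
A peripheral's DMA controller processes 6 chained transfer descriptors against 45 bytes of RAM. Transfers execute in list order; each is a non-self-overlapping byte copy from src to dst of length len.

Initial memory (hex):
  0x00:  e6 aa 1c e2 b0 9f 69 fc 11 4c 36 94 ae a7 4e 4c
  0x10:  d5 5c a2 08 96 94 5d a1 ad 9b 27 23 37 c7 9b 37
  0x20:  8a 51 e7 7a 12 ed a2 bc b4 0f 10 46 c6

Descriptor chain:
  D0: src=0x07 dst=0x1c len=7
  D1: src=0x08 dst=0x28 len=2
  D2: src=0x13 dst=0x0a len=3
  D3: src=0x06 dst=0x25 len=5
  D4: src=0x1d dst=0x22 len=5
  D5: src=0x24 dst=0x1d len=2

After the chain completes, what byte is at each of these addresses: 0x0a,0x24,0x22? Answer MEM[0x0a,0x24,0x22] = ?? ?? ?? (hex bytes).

MEM[0x0a,0x24,0x22] = 08 36 11

  after D0: wrote 7B at 0x1c = fc114c3694aea7
  after D1: wrote 2B at 0x28 = 114c
  after D2: wrote 3B at 0x0a = 089694
  after D3: wrote 5B at 0x25 = 69fc114c08
  after D4: wrote 5B at 0x22 = 114c3694ae
  after D5: wrote 2B at 0x1d = 3694
query mem[0x0a]=0x08, mem[0x24]=0x36, mem[0x22]=0x11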